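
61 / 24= 2.54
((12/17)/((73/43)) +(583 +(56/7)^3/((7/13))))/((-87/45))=-199923435/251923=-793.59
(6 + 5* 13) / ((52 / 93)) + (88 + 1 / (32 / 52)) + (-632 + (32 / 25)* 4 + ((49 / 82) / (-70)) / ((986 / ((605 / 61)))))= -328812484321 / 801445450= -410.27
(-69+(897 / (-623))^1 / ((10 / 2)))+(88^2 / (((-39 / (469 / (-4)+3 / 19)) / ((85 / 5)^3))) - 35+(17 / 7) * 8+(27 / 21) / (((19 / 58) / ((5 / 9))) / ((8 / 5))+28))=495801565465149727 / 4340433435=114228584.06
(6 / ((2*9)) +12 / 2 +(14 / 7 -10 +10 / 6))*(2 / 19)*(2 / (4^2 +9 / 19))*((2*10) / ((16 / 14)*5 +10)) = 0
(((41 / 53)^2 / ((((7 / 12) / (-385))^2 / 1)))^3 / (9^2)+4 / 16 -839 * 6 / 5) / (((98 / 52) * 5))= 1260245289027100021959457313 / 54302684766050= 23207789715307.12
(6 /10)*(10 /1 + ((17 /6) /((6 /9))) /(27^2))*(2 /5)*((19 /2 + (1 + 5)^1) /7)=904487 /170100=5.32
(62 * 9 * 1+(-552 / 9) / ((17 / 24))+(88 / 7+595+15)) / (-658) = -65092 / 39151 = -1.66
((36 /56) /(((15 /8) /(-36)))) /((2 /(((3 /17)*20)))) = -2592 /119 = -21.78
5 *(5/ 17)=25/ 17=1.47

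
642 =642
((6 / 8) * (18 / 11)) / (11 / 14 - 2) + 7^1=5.99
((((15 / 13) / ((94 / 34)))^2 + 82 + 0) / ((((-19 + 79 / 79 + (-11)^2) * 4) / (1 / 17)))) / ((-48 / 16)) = -30677347 / 7844220852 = -0.00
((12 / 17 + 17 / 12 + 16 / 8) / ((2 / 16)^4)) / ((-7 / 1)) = -861184 / 357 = -2412.28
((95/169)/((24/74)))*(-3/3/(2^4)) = -3515/32448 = -0.11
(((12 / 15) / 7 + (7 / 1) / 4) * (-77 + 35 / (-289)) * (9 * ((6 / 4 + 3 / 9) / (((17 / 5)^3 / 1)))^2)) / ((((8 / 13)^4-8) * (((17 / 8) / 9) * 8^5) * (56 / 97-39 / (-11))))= 5386532863425553125 / 479470146658477304938496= 0.00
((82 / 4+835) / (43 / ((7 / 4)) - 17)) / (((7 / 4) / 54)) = 184788 / 53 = 3486.57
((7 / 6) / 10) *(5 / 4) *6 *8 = 7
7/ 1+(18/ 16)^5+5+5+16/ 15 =9765863/ 491520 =19.87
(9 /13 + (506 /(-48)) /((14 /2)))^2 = 3157729 /4769856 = 0.66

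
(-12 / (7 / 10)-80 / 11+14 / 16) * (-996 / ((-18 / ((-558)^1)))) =111933219 / 154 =726839.08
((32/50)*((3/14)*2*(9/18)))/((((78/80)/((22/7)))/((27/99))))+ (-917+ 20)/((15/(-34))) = 6476126/3185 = 2033.32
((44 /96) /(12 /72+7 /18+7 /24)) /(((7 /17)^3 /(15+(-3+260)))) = 2107.68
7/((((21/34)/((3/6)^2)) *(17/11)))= 11/6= 1.83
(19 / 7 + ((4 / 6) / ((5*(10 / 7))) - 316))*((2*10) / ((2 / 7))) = -328852 / 15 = -21923.47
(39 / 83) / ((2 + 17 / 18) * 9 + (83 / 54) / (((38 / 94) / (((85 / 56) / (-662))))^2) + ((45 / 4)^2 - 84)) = 1044858792466944 / 153572584549743265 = 0.01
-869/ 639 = -1.36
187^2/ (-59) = -34969/ 59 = -592.69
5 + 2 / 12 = 31 / 6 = 5.17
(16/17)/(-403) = -0.00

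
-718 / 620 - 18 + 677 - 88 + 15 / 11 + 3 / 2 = 976463 / 1705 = 572.71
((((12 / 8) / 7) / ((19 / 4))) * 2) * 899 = 10788 / 133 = 81.11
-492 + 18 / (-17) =-8382 / 17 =-493.06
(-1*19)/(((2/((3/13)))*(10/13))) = -57/20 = -2.85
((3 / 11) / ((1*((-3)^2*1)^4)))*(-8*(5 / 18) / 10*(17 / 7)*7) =-34 / 216513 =-0.00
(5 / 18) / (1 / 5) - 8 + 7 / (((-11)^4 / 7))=-1741397 / 263538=-6.61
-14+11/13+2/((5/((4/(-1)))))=-959/65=-14.75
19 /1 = 19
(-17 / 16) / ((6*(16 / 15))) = -0.17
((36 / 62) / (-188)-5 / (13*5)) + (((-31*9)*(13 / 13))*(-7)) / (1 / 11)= 813815975 / 37882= 21482.92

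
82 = 82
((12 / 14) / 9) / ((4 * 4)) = 1 / 168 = 0.01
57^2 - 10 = 3239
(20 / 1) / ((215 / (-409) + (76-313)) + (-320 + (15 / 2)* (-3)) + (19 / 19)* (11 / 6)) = -12270 / 354721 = -0.03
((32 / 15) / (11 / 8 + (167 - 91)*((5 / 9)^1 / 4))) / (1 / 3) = 2304 / 4295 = 0.54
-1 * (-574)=574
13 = 13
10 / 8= 5 / 4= 1.25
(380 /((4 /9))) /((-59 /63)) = -53865 /59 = -912.97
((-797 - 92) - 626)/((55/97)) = -29391/11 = -2671.91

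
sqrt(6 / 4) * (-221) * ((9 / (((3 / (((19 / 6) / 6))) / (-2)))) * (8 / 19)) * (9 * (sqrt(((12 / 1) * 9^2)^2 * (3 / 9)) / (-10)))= -644436 * sqrt(2) / 5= -182274.03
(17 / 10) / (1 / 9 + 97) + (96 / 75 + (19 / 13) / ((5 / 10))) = 2397713 / 568100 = 4.22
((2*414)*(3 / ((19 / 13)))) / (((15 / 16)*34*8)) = 10764 / 1615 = 6.67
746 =746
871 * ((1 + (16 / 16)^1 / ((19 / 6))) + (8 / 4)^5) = 551343 / 19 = 29018.05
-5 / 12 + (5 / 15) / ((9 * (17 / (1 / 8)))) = -1529 / 3672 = -0.42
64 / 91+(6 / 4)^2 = 1075 / 364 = 2.95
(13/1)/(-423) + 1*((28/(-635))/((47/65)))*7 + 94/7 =4877693/376047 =12.97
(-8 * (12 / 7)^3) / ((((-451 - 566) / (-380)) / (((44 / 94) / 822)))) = -2140160 / 249569201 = -0.01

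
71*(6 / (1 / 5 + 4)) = 710 / 7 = 101.43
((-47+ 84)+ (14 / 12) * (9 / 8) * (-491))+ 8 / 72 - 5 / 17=-607.62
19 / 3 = 6.33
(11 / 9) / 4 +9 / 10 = 217 / 180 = 1.21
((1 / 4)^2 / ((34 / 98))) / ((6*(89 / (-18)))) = -147 / 24208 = -0.01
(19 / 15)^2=361 / 225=1.60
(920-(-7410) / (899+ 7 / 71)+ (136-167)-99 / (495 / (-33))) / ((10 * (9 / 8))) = 288488158 / 3590775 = 80.34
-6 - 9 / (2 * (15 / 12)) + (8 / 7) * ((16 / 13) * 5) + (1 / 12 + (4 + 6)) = 41039 / 5460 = 7.52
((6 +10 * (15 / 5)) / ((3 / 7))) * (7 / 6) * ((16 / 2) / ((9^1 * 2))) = 392 / 9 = 43.56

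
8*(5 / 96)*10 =4.17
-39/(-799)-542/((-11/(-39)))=-16888833/8789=-1921.59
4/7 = 0.57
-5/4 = -1.25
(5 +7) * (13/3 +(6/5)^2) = 1732/25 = 69.28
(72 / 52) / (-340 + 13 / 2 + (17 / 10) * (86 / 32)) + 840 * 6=1149416400 / 228059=5040.00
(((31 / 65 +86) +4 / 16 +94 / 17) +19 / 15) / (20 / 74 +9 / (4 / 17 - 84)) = 3266958956 / 5687877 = 574.37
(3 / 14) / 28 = 3 / 392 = 0.01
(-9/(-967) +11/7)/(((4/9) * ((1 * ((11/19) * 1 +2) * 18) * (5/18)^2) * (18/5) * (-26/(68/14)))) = -1555245/30182971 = -0.05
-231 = -231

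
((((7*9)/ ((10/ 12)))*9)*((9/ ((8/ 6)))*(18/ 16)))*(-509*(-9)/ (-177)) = -133723.47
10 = 10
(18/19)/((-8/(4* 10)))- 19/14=-1621/266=-6.09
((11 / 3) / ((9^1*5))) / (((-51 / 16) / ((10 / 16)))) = -22 / 1377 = -0.02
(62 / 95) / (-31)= -0.02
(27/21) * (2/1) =2.57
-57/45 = -19/15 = -1.27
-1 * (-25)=25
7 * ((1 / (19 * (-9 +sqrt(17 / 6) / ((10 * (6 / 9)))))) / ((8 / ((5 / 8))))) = -2625 / 820154 - 175 * sqrt(102) / 19683696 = -0.00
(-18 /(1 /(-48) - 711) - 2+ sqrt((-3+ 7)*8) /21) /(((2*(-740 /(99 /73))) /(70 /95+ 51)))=3279290949 /35029323020 - 32439*sqrt(2) /3592330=0.08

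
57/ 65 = 0.88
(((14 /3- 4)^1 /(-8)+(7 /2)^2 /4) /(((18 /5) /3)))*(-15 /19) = -3575 /1824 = -1.96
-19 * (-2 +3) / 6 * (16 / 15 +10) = -1577 / 45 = -35.04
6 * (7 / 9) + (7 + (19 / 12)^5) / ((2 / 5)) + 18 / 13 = 313314563 / 6469632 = 48.43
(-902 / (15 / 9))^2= 7322436 / 25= 292897.44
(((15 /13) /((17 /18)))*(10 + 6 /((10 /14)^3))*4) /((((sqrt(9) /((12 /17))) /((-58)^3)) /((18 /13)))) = -10037735073792 /1221025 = -8220744.93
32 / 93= 0.34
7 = 7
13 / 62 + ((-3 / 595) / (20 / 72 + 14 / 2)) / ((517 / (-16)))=523921913 / 2498449030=0.21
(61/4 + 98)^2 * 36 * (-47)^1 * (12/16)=-260410221/16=-16275638.81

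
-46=-46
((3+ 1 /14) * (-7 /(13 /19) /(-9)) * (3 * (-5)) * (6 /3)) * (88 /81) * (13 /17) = -359480 /4131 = -87.02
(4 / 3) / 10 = 2 / 15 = 0.13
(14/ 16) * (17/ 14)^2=289/ 224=1.29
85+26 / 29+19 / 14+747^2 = 226587079 / 406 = 558096.25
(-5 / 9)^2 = 25 / 81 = 0.31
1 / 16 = 0.06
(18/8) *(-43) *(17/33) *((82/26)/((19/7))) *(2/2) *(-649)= 37134069/988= 37585.09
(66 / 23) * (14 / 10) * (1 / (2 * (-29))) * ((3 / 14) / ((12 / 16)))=-66 / 3335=-0.02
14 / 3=4.67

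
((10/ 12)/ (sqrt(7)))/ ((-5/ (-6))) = sqrt(7)/ 7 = 0.38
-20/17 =-1.18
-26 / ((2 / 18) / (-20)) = 4680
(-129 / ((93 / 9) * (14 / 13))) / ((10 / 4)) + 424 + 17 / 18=8208607 / 19530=420.31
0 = 0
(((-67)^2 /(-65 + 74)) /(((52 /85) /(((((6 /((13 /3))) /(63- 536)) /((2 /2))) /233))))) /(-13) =381565 /484258346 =0.00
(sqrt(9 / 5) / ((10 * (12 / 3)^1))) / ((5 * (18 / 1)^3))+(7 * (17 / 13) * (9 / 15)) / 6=sqrt(5) / 1944000+119 / 130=0.92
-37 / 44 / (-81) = 37 / 3564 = 0.01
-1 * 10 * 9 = -90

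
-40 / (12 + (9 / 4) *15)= -160 / 183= -0.87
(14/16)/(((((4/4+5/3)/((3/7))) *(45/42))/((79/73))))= 0.14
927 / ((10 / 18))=8343 / 5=1668.60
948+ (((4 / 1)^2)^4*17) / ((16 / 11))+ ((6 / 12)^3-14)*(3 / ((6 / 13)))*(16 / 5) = 3833057 / 5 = 766611.40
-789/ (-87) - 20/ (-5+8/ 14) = 12213/ 899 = 13.59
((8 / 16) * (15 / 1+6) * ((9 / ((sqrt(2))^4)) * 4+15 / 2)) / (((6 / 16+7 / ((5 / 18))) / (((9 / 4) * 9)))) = 8505 / 62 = 137.18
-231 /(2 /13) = -3003 /2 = -1501.50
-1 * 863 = -863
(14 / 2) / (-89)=-7 / 89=-0.08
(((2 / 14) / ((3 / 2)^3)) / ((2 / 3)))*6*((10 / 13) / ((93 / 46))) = 3680 / 25389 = 0.14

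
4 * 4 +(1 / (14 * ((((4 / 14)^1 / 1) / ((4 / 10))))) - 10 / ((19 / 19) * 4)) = 68 / 5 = 13.60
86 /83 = 1.04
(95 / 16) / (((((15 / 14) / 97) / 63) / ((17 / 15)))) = 1535219 / 40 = 38380.48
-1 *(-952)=952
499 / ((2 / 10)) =2495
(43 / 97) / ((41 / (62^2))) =165292 / 3977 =41.56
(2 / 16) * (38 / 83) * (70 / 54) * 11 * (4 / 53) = 0.06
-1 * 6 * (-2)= 12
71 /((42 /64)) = 2272 /21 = 108.19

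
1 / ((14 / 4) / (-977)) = -1954 / 7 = -279.14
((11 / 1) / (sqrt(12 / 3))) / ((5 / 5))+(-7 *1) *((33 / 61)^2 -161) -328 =802.45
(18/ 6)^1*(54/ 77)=162/ 77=2.10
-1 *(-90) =90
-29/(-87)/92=1/276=0.00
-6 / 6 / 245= -1 / 245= -0.00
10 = 10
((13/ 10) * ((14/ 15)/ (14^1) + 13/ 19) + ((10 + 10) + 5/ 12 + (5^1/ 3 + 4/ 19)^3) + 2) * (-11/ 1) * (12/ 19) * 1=-6112949821/ 29322225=-208.47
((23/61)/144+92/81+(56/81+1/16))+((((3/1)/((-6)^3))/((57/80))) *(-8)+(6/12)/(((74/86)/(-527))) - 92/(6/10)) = -6356753261/13894092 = -457.51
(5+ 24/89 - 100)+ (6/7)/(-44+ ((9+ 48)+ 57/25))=-11265572/118993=-94.67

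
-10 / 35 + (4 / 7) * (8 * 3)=94 / 7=13.43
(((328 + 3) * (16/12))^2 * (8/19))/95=14023808/16245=863.27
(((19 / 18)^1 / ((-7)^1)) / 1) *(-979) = 18601 / 126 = 147.63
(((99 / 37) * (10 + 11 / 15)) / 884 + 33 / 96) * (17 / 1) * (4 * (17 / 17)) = 492239 / 19240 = 25.58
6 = 6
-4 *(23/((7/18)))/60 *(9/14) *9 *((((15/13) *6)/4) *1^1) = -50301/1274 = -39.48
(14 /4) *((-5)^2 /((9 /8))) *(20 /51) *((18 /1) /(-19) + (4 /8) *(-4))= -784000 /8721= -89.90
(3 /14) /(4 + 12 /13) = 39 /896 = 0.04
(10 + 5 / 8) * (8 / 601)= 0.14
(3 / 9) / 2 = 1 / 6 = 0.17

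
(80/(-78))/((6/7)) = -140/117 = -1.20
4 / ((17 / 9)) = 36 / 17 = 2.12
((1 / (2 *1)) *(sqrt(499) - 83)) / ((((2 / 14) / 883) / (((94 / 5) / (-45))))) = 78322.87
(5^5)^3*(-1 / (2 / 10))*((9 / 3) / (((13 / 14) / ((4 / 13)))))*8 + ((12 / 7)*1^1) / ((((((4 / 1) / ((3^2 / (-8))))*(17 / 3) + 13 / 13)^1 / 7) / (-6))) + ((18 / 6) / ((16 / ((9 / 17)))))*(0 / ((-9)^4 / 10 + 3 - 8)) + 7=-106025390624059853 / 87373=-1213480029575.04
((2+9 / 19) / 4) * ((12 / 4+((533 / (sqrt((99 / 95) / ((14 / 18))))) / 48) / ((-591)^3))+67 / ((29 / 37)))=60301 / 1102 - 25051 * sqrt(7315) / 74550827241792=54.72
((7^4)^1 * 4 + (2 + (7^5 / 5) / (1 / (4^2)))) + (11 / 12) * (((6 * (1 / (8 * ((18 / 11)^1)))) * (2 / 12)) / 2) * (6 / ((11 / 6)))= 30426487 / 480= 63388.51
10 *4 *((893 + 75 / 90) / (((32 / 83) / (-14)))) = -15579515 / 12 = -1298292.92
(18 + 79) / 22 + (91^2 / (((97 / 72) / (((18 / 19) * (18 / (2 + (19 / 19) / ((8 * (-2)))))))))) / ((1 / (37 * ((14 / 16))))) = 2201475340429 / 1256926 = 1751475.70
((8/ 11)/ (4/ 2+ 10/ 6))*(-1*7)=-168/ 121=-1.39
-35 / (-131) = 35 / 131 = 0.27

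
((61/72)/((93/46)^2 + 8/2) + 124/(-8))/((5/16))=-37938064/770085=-49.26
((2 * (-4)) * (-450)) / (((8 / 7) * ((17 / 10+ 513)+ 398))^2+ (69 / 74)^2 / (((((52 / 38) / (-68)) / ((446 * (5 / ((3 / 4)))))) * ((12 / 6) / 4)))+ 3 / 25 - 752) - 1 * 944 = -17089025820130048 / 18102864729767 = -944.00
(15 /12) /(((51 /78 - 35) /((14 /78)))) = -35 /5358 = -0.01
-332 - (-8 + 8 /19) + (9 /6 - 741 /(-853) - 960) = -41556445 /32414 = -1282.05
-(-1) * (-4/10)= -2/5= -0.40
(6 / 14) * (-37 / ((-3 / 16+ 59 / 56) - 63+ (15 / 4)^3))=7104 / 4211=1.69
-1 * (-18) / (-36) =-1 / 2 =-0.50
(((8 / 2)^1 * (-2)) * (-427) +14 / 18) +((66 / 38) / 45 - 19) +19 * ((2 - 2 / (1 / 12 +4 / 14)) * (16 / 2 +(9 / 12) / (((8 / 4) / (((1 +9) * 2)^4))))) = -103241916637 / 26505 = -3895186.44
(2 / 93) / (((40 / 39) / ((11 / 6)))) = 143 / 3720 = 0.04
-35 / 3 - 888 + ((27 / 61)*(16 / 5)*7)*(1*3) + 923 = 48566 / 915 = 53.08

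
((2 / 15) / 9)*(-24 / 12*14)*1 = -56 / 135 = -0.41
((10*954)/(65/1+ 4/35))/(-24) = -525/86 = -6.10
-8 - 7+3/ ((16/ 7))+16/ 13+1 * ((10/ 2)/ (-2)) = -3111/ 208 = -14.96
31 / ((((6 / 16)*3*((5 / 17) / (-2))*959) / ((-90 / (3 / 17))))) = 286688 / 2877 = 99.65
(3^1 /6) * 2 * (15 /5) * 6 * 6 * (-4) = -432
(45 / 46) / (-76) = -45 / 3496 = -0.01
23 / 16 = 1.44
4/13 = 0.31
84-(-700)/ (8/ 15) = 2793/ 2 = 1396.50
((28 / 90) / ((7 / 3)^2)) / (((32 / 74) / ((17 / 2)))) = 629 / 560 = 1.12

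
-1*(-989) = 989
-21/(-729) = 7/243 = 0.03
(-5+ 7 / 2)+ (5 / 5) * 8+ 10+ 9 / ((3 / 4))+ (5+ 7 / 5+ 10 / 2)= 399 / 10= 39.90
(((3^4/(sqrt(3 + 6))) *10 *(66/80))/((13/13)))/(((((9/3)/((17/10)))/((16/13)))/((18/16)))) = 45441/260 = 174.77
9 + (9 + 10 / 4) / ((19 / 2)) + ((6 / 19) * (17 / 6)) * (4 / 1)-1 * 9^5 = -1121669 / 19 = -59035.21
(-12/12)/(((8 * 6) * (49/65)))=-65/2352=-0.03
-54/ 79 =-0.68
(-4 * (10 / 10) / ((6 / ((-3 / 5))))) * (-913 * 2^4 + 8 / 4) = -29212 / 5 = -5842.40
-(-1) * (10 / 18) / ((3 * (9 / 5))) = 25 / 243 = 0.10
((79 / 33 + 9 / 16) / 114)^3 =3803721481 / 218080242597888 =0.00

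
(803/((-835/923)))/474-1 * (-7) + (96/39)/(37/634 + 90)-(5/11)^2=175891295811911/35547317223990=4.95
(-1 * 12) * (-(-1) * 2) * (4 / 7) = -96 / 7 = -13.71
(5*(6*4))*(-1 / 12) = -10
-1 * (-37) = 37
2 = 2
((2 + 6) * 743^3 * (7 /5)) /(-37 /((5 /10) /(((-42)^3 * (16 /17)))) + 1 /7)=2733388920248 /3070206805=890.29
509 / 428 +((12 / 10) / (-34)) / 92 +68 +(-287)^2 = 34489665077 / 418370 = 82438.19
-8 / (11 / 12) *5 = -480 / 11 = -43.64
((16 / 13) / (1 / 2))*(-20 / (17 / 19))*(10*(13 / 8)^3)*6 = -240825 / 17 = -14166.18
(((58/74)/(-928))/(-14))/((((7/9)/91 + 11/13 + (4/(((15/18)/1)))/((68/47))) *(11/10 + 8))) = 3825/2407315904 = 0.00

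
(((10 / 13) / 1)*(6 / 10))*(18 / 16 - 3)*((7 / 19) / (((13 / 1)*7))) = -0.00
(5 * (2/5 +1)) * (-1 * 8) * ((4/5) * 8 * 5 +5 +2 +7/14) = -2212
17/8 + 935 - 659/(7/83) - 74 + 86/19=-6946.21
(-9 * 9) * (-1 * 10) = 810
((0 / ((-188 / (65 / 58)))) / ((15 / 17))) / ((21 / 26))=0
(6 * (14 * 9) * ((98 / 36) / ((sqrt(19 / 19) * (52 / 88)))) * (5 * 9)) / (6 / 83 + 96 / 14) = 17935470 / 793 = 22617.24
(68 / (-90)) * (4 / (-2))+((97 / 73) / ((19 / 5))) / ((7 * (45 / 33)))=676217 / 436905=1.55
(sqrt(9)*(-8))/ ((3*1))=-8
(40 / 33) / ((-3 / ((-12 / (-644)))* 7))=-40 / 37191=-0.00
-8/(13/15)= -120/13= -9.23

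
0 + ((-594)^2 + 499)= 353335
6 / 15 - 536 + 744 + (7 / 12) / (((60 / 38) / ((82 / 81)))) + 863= 3125293 / 2916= 1071.77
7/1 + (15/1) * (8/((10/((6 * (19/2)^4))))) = 1172903/2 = 586451.50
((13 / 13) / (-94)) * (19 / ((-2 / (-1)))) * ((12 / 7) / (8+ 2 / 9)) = -513 / 24346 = -0.02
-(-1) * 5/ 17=5/ 17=0.29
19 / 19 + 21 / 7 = 4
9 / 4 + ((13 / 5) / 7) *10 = 167 / 28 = 5.96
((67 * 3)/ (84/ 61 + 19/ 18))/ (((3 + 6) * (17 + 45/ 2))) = 49044/ 211009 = 0.23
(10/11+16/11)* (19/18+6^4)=303511/99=3065.77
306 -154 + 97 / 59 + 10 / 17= 154695 / 1003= 154.23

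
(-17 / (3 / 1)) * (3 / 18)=-17 / 18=-0.94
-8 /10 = -4 /5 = -0.80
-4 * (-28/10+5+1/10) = -46/5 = -9.20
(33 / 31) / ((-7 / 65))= -2145 / 217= -9.88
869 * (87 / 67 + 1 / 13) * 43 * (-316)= -14145950456 / 871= -16241045.30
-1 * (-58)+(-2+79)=135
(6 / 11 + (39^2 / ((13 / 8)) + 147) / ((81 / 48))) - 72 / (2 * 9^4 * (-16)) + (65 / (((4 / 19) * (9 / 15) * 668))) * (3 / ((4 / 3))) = 644.06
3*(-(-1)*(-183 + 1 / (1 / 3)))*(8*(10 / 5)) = -8640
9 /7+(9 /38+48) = 13173 /266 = 49.52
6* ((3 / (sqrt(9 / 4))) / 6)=2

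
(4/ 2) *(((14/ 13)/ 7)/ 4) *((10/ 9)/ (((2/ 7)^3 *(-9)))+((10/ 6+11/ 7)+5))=6679/ 29484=0.23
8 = 8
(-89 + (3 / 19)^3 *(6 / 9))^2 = 372628447489 / 47045881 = 7920.53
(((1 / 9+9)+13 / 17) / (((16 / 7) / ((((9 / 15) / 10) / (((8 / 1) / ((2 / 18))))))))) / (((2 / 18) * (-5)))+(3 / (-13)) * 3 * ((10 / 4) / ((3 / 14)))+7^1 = -22985501 / 21216000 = -1.08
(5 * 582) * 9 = 26190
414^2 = 171396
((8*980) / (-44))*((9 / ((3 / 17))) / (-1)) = 99960 / 11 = 9087.27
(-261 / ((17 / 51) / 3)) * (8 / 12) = -1566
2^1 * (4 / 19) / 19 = 8 / 361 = 0.02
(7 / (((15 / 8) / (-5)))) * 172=-9632 / 3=-3210.67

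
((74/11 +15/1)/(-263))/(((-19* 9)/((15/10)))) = 239/329802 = 0.00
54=54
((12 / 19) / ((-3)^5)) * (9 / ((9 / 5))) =-20 / 1539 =-0.01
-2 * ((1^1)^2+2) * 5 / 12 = -5 / 2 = -2.50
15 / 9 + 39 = 122 / 3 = 40.67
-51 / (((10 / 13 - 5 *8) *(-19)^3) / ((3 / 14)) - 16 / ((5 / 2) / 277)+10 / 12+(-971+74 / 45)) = -59670 / 1465990453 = -0.00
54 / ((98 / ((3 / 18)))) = 0.09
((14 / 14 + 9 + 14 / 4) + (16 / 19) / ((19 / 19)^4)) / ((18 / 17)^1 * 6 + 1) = 1853 / 950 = 1.95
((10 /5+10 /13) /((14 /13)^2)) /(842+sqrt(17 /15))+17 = 8859968729 /521087707 - 117 * sqrt(255) /521087707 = 17.00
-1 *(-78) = 78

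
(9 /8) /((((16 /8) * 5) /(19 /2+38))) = 171 /32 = 5.34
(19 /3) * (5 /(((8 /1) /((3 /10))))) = 19 /16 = 1.19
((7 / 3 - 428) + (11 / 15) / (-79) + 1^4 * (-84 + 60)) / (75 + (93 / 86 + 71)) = -15275492 / 4996355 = -3.06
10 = 10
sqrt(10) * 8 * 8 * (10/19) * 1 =640 * sqrt(10)/19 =106.52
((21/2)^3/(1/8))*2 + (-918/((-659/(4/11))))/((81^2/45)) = 3625182086/195723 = 18522.00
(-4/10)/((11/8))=-0.29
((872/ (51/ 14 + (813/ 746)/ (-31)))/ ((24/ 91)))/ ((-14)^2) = 150319/ 32148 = 4.68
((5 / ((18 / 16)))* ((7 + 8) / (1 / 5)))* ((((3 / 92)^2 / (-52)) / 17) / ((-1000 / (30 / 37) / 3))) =135 / 138420256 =0.00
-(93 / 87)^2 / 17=-961 / 14297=-0.07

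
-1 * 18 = -18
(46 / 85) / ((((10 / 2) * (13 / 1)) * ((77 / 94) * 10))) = 0.00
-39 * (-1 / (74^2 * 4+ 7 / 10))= 390 / 219047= 0.00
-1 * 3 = -3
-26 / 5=-5.20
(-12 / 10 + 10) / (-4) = -11 / 5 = -2.20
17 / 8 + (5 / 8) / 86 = 1467 / 688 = 2.13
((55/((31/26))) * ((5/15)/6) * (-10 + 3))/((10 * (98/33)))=-1573/2604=-0.60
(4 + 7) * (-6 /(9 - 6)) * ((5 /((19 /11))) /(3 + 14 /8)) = -4840 /361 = -13.41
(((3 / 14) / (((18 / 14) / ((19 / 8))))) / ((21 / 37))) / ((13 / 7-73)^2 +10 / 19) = 93499 / 678609504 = 0.00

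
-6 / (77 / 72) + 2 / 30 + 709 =812492 / 1155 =703.46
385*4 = 1540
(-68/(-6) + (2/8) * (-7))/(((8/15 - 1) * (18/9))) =-575/56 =-10.27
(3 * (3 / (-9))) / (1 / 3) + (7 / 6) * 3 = 0.50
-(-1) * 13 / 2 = 13 / 2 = 6.50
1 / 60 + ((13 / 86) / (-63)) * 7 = -1 / 7740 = -0.00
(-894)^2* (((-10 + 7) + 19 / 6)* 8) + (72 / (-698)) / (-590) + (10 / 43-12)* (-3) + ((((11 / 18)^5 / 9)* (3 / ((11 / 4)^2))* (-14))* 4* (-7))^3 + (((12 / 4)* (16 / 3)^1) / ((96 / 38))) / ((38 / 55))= 52454227832332676464590804319 / 49220644934156252859990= 1065695.66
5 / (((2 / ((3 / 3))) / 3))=15 / 2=7.50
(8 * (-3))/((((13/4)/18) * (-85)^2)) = -1728/93925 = -0.02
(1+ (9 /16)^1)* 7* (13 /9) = 2275 /144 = 15.80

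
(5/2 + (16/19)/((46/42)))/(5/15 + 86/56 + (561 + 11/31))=3719814/640919495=0.01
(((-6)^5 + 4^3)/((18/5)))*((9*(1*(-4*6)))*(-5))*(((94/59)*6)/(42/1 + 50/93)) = -30338236800/58351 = -519926.60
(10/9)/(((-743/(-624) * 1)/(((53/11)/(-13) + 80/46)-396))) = -368.25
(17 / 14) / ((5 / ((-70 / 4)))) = -17 / 4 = -4.25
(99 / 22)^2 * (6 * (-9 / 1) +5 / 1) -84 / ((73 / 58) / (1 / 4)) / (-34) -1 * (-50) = -4674893 / 4964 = -941.76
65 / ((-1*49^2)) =-65 / 2401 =-0.03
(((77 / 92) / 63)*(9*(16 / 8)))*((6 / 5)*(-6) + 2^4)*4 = 8.42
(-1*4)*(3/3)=-4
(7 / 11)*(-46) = -322 / 11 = -29.27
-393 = -393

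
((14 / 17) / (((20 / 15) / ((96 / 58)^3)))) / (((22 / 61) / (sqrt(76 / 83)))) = 70834176 * sqrt(1577) / 378541669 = 7.43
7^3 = 343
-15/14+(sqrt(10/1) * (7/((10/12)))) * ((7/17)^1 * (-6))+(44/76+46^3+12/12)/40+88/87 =2367.75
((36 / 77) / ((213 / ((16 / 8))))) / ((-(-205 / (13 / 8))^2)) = -507 / 1838005400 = -0.00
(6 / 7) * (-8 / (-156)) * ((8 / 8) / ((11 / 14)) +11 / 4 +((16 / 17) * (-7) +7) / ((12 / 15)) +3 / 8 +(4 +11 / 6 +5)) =70667 / 102102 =0.69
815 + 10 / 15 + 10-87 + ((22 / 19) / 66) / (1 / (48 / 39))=182456 / 247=738.69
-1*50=-50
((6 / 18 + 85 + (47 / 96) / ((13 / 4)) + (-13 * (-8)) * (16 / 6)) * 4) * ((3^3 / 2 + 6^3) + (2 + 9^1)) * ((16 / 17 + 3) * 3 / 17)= 280620321 / 1156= 242751.14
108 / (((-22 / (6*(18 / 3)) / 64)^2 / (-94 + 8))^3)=-160558751983945431197417472 / 1771561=-90631229736907411710.59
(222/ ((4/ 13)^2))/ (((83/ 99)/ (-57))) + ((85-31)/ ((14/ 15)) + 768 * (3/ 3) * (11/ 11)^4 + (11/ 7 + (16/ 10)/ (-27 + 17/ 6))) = -534436417079/ 3369800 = -158595.89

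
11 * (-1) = -11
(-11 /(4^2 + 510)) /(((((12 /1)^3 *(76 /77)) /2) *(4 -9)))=847 /172696320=0.00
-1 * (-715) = 715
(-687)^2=471969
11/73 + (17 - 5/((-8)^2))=79763/4672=17.07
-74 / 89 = -0.83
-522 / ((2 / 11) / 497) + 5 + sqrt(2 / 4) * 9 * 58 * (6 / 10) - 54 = -1426936 + 783 * sqrt(2) / 5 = -1426714.53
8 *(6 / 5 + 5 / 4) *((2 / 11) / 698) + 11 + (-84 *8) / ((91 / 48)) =-85704401 / 249535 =-343.46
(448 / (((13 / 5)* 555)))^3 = 89915392 / 3004685307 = 0.03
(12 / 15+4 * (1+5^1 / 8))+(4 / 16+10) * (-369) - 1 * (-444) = -3330.95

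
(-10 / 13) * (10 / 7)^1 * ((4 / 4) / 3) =-100 / 273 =-0.37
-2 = -2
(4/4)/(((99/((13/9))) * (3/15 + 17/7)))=455/81972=0.01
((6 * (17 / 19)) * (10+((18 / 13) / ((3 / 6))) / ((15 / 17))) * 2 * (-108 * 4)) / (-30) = 12543552 / 6175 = 2031.34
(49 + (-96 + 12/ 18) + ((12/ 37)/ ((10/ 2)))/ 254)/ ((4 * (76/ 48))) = -3265787/ 446405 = -7.32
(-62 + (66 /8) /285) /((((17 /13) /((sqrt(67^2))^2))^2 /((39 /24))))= -1186670950.53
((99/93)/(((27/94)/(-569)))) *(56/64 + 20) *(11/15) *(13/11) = -638649583/16740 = -38151.11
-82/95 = -0.86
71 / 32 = 2.22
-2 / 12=-1 / 6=-0.17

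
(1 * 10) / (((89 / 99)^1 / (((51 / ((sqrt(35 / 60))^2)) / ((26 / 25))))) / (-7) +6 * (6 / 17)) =7573500 / 1602643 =4.73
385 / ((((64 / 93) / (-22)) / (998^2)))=-98070288855 / 8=-12258786106.88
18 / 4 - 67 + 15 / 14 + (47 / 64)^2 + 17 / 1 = -43.89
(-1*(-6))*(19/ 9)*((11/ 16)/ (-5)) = -209/ 120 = -1.74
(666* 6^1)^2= 15968016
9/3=3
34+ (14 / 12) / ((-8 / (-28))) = 457 / 12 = 38.08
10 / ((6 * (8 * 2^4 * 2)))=5 / 768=0.01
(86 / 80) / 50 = 43 / 2000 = 0.02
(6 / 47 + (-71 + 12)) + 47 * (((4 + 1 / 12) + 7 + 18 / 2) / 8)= 266737 / 4512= 59.12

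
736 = 736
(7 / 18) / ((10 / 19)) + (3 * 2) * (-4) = -4187 / 180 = -23.26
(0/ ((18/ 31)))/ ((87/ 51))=0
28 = 28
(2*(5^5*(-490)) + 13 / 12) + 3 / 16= -146999939 / 48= -3062498.73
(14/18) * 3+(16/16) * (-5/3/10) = 13/6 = 2.17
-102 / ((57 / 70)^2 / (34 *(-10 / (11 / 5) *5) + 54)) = 1317139600 / 11913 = 110563.22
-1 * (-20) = 20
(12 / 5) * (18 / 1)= 216 / 5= 43.20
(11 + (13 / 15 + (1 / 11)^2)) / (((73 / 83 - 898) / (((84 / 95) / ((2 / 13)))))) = -325579618 / 4279645975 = -0.08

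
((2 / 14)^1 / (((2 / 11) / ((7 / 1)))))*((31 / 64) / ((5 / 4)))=341 / 160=2.13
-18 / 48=-3 / 8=-0.38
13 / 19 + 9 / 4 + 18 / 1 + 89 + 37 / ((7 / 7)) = 146.93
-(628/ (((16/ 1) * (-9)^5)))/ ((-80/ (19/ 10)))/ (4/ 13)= -0.00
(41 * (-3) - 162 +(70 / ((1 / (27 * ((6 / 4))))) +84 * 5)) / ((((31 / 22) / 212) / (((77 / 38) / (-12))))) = -44442090 / 589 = -75453.46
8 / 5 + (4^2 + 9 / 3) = 103 / 5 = 20.60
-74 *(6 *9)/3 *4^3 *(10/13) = -65575.38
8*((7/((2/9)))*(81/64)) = 5103/16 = 318.94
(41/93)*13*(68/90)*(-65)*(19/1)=-4476134/837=-5347.83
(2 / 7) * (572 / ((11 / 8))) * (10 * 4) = 33280 / 7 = 4754.29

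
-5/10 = -1/2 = -0.50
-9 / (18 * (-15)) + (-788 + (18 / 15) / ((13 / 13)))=-23603 / 30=-786.77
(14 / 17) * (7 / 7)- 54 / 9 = -88 / 17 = -5.18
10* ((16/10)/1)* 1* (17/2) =136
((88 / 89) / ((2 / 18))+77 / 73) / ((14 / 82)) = 2651429 / 45479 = 58.30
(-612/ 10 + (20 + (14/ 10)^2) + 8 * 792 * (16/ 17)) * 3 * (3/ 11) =22659507/ 4675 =4846.95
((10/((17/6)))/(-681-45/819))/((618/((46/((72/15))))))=-52325/651119856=-0.00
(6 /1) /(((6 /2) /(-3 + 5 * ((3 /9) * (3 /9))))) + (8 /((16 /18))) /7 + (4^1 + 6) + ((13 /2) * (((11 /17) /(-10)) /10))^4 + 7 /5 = 65640850664180863 /8418916800000000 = 7.80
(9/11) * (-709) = -6381/11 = -580.09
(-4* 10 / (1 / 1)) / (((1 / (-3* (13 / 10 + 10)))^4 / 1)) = -13206836241 / 250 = -52827344.96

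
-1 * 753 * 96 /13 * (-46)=3325248 /13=255788.31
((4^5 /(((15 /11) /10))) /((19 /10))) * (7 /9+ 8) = 17797120 /513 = 34692.24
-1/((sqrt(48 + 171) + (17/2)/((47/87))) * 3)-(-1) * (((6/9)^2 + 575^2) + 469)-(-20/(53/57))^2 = 330631.78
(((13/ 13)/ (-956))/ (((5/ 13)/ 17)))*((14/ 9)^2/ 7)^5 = -950872832/ 4166707359195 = -0.00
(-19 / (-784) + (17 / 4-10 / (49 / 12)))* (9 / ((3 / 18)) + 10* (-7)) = -1431 / 49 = -29.20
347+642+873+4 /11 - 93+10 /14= 136296 /77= 1770.08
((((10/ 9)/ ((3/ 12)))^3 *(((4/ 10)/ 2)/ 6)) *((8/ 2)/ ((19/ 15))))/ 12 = 32000/ 41553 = 0.77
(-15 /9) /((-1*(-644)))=-5 /1932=-0.00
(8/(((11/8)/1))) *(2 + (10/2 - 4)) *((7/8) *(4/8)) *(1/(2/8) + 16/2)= 1008/11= 91.64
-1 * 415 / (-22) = 415 / 22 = 18.86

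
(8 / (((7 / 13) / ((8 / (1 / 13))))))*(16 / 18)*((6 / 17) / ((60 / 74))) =3201536 / 5355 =597.86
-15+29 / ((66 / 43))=257 / 66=3.89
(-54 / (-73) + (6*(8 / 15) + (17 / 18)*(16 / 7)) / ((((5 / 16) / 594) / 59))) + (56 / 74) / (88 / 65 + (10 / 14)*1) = 267302720432582 / 444787175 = 600967.69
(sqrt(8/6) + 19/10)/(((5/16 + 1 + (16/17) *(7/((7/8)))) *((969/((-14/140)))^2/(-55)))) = -22/174783375 - 88 *sqrt(3)/1992530475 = -0.00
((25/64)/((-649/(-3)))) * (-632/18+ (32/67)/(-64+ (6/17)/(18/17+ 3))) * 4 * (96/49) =-51882440/104402683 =-0.50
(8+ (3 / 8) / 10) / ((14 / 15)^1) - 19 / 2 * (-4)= 10441 / 224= 46.61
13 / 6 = 2.17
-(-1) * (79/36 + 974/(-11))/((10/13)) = -88907/792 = -112.26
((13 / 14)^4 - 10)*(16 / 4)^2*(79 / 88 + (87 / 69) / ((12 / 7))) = -1175491761 / 4859624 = -241.89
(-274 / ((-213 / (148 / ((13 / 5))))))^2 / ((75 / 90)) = 16444647040 / 2555787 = 6434.28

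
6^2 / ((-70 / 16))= -288 / 35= -8.23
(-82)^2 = 6724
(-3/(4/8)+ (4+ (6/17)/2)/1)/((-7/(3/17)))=93/2023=0.05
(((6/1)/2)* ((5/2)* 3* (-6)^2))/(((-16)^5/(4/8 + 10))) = -8505/1048576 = -0.01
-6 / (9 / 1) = -2 / 3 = -0.67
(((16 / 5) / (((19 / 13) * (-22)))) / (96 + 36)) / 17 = -26 / 586245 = -0.00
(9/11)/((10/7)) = 63/110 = 0.57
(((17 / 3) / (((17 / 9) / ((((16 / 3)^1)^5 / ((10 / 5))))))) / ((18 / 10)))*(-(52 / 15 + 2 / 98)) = -1343750144 / 107163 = -12539.31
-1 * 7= -7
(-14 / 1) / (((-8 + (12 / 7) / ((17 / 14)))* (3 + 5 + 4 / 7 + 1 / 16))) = 238 / 967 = 0.25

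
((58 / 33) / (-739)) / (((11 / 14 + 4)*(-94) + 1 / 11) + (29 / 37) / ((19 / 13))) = 285418 / 53911380939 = 0.00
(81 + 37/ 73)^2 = 35402500/ 5329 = 6643.37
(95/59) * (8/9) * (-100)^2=7600000/531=14312.62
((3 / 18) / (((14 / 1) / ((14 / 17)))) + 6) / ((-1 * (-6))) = 613 / 612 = 1.00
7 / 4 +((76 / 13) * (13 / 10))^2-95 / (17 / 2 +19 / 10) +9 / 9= 16697 / 325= 51.38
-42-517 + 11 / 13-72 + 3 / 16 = -131033 / 208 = -629.97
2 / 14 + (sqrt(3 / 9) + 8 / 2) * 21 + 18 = 7 * sqrt(3) + 715 / 7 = 114.27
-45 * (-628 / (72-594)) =-1570 / 29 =-54.14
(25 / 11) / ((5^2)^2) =1 / 275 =0.00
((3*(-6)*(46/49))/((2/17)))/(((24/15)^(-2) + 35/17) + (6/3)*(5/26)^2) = -1294091136/22735265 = -56.92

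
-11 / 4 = -2.75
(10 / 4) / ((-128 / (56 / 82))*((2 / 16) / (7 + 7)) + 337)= 245 / 32862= 0.01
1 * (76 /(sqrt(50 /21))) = 38 * sqrt(42) /5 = 49.25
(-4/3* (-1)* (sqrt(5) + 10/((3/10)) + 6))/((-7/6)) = -944/21 - 8* sqrt(5)/7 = -47.51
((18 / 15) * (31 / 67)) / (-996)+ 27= 1501439 / 55610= 27.00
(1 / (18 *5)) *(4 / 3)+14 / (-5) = -376 / 135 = -2.79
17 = 17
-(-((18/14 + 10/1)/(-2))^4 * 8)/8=38950081/38416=1013.90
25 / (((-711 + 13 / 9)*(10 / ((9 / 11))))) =-0.00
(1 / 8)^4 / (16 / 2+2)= 1 / 40960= 0.00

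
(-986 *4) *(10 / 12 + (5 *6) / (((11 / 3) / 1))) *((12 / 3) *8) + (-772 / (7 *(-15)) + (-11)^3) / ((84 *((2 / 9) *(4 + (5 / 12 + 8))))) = -2741311468117 / 2409330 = -1137789.95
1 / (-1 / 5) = -5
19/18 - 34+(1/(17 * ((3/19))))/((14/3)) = -35198/1071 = -32.86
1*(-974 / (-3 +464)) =-974 / 461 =-2.11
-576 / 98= -288 / 49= -5.88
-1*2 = -2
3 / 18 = 0.17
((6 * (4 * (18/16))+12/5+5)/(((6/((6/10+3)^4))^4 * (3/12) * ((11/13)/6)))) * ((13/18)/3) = 144246390.54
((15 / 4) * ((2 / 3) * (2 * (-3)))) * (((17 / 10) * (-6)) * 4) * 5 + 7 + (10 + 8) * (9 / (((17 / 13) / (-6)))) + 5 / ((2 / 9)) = 79771 / 34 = 2346.21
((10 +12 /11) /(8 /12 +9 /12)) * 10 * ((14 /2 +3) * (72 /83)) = 10540800 /15521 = 679.13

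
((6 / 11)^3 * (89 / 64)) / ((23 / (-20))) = -12015 / 61226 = -0.20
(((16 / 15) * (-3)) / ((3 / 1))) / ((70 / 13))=-104 / 525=-0.20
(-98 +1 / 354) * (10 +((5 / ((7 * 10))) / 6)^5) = -1450819049414531 / 1480470276096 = -979.97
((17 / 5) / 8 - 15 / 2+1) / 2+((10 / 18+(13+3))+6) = 14053 / 720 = 19.52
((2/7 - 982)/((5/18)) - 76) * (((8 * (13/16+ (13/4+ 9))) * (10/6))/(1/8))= -105633616/21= -5030172.19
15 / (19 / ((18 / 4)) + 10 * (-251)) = -135 / 22552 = -0.01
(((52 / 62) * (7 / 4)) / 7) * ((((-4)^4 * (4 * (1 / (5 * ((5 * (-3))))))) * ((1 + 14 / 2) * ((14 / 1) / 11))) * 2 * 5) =-1490944 / 5115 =-291.48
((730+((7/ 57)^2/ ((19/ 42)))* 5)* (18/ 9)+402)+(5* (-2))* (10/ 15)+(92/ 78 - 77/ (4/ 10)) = 890428547/ 535002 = 1664.35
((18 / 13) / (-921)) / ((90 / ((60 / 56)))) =-1 / 55874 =-0.00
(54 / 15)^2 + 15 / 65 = 13.19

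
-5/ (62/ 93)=-15/ 2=-7.50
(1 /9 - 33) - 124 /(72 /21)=-1243 /18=-69.06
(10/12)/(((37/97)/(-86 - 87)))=-83905/222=-377.95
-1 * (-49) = 49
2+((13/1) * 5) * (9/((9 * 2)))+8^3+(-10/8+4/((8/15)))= 2211/4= 552.75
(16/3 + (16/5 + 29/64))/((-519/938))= -4046063/249120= -16.24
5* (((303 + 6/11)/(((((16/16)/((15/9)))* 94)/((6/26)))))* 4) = 166950/6721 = 24.84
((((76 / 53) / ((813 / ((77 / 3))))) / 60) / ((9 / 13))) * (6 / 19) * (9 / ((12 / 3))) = 1001 / 1292670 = 0.00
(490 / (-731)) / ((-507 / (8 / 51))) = 3920 / 18901467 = 0.00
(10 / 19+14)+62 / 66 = 9697 / 627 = 15.47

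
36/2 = 18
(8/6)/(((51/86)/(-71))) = -24424/153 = -159.63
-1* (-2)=2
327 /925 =0.35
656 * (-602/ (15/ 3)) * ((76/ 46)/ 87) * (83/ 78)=-622776224/ 390195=-1596.06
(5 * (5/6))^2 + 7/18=71/4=17.75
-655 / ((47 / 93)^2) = -5665095 / 2209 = -2564.55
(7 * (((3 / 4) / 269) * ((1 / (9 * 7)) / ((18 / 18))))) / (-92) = -1 / 296976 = -0.00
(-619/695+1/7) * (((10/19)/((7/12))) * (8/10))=-349248/647045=-0.54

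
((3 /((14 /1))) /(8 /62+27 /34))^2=2499561 /46389721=0.05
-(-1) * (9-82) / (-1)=73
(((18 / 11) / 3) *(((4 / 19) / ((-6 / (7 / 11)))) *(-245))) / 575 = 0.01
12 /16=3 /4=0.75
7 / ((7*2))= 0.50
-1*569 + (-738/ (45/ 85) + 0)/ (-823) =-466893/ 823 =-567.31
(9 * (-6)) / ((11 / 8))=-432 / 11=-39.27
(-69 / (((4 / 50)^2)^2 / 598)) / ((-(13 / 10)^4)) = 774902343750 / 2197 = 352709305.30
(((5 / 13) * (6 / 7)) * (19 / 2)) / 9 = 95 / 273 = 0.35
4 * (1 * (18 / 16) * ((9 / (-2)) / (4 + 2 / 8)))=-81 / 17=-4.76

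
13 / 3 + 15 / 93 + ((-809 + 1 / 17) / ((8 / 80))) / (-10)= 813.44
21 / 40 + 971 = 971.52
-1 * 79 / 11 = -79 / 11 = -7.18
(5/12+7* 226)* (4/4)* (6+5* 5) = 49054.92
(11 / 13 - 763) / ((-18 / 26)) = 9908 / 9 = 1100.89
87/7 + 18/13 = 1257/91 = 13.81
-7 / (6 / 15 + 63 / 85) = -595 / 97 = -6.13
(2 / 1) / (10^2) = 1 / 50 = 0.02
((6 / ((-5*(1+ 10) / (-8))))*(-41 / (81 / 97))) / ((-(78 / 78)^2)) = 63632 / 1485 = 42.85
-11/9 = -1.22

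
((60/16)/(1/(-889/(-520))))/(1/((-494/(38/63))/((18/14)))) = -130683/32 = -4083.84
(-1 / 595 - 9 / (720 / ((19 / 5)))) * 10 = -2341 / 4760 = -0.49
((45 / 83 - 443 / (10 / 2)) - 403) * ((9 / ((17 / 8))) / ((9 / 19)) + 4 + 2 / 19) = -858766846 / 134045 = -6406.56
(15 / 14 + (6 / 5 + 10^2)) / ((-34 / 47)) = -336473 / 2380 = -141.38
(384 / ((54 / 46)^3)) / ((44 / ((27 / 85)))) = 389344 / 227205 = 1.71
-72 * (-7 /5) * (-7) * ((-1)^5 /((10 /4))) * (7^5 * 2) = 237180384 /25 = 9487215.36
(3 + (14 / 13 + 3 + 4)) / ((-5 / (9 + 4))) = -144 / 5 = -28.80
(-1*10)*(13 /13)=-10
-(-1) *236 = 236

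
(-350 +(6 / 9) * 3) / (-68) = 87 / 17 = 5.12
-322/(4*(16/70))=-5635/16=-352.19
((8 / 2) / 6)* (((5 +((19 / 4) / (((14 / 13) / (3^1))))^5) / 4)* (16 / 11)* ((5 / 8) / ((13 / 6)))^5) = 56549846902703315625 / 287911857455366144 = 196.41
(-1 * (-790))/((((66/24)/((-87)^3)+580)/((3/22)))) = 0.19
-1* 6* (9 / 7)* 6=-324 / 7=-46.29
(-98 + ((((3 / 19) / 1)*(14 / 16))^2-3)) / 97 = -2333063 / 2241088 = -1.04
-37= -37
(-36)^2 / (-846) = -72 / 47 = -1.53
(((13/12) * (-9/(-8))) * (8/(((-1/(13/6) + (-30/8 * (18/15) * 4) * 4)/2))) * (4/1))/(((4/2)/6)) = -507/157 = -3.23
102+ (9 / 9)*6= 108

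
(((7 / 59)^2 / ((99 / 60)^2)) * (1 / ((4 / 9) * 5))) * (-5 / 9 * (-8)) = 0.01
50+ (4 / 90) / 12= 13501 / 270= 50.00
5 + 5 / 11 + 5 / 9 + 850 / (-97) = -26435 / 9603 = -2.75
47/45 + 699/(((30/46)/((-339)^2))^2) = 4883505043671046/225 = 21704466860760.20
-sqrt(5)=-2.24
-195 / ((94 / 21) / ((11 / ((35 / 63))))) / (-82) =81081 / 7708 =10.52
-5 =-5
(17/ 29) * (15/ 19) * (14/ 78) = 0.08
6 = 6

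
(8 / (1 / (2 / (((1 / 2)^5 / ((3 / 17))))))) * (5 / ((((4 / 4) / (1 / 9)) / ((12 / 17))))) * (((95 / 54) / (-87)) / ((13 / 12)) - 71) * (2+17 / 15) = -69583366144 / 8825193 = -7884.63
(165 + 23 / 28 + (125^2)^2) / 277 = 6835942143 / 7756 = 881374.70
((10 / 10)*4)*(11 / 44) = 1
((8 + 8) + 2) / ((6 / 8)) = 24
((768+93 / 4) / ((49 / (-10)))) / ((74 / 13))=-205725 / 7252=-28.37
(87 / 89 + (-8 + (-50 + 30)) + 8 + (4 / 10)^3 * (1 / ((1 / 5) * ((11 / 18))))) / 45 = -452759 / 1101375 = -0.41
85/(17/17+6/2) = 85/4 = 21.25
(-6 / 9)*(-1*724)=1448 / 3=482.67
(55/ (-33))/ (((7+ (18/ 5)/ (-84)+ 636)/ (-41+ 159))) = -41300/ 135021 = -0.31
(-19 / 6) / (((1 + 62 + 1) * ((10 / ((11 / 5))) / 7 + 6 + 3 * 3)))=-1463 / 462720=-0.00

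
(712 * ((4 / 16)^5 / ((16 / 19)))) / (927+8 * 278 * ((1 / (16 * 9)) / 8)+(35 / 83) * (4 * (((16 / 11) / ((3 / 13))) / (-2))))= 13894947 / 15542973184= 0.00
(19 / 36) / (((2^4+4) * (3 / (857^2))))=13954531 / 2160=6460.43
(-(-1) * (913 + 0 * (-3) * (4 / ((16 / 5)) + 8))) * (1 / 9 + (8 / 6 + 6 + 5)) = 102256 / 9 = 11361.78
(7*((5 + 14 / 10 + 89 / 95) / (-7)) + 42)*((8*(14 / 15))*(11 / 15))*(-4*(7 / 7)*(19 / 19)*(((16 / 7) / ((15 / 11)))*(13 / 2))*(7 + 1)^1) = -21216825344 / 320625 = -66173.33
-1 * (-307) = 307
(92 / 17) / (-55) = -92 / 935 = -0.10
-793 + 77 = -716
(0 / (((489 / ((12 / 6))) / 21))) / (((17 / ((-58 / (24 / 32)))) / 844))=0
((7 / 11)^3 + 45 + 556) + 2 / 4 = 1601879 / 2662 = 601.76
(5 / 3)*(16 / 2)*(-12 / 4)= -40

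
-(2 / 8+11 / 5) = -49 / 20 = -2.45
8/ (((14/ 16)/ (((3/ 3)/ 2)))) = 32/ 7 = 4.57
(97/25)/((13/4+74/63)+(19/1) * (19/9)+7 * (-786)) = -2716/3820225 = -0.00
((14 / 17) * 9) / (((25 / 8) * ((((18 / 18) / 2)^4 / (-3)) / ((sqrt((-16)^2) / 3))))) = -258048 / 425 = -607.17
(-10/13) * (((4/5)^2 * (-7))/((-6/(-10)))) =224/39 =5.74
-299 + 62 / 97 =-28941 / 97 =-298.36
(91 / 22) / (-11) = -91 / 242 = -0.38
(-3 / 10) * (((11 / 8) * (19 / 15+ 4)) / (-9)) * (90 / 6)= 3.62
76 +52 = 128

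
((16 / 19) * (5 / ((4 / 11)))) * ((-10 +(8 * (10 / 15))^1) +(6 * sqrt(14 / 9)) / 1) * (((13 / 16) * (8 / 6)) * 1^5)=-10010 / 171 +1430 * sqrt(14) / 57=35.33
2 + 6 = 8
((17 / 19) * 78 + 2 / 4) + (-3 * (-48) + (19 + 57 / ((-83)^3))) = 233.29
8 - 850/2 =-417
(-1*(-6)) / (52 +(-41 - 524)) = -2 / 171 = -0.01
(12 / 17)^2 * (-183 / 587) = -26352 / 169643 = -0.16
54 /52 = 27 /26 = 1.04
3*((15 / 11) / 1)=45 / 11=4.09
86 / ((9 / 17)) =1462 / 9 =162.44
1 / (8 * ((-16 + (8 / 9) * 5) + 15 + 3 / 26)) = 0.04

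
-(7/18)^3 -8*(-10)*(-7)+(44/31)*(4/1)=-100227721/180792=-554.38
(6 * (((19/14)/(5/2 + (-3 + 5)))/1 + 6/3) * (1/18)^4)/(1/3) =145/367416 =0.00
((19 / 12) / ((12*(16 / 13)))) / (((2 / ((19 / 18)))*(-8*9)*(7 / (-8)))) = 4693 / 5225472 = 0.00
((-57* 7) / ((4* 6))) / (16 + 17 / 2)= -19 / 28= -0.68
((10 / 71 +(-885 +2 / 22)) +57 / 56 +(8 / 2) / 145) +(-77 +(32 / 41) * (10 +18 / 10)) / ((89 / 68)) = -21648753068203 / 23140936280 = -935.52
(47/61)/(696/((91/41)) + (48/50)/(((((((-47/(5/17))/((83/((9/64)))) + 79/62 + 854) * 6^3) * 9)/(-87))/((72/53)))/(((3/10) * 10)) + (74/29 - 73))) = 809880253122395/329612908596282856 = 0.00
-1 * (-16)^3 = 4096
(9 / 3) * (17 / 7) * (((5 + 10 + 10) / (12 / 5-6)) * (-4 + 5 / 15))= 23375 / 126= 185.52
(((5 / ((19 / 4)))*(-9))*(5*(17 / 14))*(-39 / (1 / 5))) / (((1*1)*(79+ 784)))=1491750 / 114779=13.00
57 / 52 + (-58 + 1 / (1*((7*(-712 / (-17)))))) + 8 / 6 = -10800911 / 194376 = -55.57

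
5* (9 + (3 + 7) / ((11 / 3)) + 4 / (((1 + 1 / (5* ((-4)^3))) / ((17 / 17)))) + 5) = 103.70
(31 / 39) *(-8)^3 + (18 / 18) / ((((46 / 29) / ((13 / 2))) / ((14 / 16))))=-11578871 / 28704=-403.39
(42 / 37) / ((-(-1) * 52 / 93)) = 1953 / 962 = 2.03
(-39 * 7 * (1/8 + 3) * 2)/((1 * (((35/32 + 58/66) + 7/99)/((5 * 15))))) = -405405000/6473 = -62630.16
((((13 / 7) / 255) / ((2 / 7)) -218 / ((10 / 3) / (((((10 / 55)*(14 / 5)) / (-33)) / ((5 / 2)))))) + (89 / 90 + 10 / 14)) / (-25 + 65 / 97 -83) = -3350361473 / 168646487625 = -0.02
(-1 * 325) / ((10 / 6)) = -195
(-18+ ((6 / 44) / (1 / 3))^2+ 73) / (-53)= -26701 / 25652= -1.04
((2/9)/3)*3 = 2/9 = 0.22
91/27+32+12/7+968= 189961/189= 1005.08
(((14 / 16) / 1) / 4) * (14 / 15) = 49 / 240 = 0.20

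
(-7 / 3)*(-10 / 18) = 35 / 27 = 1.30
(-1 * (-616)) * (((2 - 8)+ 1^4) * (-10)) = 30800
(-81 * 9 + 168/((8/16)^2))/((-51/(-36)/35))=-23940/17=-1408.24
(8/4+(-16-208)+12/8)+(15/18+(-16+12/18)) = -235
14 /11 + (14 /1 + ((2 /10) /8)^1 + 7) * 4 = 9391 /110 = 85.37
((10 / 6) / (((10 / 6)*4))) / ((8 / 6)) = 3 / 16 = 0.19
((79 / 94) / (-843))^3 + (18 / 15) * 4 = 11942012633706517 / 2487919299202440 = 4.80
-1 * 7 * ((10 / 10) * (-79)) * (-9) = -4977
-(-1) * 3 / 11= 3 / 11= 0.27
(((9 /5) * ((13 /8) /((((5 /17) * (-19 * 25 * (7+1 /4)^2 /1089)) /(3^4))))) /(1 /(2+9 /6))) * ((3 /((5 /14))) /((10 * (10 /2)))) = -25790812047 /1248359375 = -20.66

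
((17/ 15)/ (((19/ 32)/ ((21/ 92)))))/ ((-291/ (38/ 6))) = -952/ 100395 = -0.01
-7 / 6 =-1.17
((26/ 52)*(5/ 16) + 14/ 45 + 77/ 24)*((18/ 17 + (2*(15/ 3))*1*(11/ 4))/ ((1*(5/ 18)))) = 5139503/ 13600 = 377.90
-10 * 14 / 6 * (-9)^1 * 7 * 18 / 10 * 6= 15876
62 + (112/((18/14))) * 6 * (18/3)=3198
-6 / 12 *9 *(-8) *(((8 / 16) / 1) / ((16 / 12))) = 27 / 2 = 13.50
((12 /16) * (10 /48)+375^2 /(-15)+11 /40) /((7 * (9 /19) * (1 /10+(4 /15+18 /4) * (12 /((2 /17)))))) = -1055507 /181552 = -5.81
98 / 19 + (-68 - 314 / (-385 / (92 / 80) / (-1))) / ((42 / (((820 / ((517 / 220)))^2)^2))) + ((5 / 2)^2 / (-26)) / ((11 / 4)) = -94846489085867615962829 / 3897879423438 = -24332843267.43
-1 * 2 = -2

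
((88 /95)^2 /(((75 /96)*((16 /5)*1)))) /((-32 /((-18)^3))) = 2822688 /45125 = 62.55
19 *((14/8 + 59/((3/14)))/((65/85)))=1073975/156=6884.46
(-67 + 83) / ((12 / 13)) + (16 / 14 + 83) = 2131 / 21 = 101.48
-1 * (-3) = 3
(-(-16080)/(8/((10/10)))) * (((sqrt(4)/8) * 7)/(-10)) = -1407/4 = -351.75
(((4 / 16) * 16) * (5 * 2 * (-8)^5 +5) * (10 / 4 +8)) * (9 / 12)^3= -185791725 / 32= -5805991.41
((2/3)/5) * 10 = 4/3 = 1.33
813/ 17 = 47.82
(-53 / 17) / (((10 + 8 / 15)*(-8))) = 795 / 21488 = 0.04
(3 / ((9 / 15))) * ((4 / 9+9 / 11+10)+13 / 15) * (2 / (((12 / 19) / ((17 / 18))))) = 484823 / 2673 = 181.38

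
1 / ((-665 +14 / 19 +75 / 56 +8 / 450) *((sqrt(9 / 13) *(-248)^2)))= -9975 *sqrt(13) / 1220083439672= -0.00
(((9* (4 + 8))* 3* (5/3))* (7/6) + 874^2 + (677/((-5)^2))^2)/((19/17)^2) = 138221353331/225625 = 612615.42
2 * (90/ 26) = 90/ 13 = 6.92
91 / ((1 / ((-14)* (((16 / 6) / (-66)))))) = 5096 / 99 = 51.47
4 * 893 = 3572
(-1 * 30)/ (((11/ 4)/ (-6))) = 720/ 11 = 65.45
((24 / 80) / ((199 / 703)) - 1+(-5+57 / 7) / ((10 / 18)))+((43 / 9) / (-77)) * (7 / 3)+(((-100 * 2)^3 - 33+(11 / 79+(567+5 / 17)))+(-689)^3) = -1861808351794319573 / 5556273030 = -335082228.99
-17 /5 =-3.40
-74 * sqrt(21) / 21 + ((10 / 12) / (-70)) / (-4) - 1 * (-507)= 490.85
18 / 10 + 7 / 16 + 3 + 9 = 1139 / 80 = 14.24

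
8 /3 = 2.67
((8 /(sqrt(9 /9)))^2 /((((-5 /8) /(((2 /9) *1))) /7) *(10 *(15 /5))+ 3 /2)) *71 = -254464 /591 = -430.57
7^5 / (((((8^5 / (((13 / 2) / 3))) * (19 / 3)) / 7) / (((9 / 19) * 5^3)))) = 1720616625 / 23658496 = 72.73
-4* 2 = -8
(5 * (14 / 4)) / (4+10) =5 / 4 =1.25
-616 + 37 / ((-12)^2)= -88667 / 144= -615.74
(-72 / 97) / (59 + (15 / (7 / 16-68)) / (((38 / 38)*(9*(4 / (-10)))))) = -233496 / 18579089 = -0.01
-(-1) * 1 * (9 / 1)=9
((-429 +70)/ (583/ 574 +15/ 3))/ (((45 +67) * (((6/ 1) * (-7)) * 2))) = 14719/ 2320416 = 0.01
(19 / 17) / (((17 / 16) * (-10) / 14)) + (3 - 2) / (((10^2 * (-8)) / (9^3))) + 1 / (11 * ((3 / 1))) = -17957113 / 7629600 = -2.35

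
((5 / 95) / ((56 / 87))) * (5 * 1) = 435 / 1064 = 0.41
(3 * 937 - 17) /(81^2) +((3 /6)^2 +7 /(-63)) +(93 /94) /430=75188189 /132597810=0.57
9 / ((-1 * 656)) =-9 / 656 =-0.01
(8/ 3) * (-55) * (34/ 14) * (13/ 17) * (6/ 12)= -2860/ 21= -136.19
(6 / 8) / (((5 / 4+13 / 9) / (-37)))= -999 / 97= -10.30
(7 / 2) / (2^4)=7 / 32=0.22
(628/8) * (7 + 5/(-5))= 471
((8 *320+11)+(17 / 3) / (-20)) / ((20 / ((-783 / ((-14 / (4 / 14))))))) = 40257423 / 19600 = 2053.95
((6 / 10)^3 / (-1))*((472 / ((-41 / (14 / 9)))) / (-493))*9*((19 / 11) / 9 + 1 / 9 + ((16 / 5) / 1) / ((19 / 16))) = -558917856 / 2640323125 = -0.21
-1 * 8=-8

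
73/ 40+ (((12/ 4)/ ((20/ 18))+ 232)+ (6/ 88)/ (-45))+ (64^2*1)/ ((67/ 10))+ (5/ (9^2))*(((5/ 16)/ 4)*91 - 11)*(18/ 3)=898294769/ 1061280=846.43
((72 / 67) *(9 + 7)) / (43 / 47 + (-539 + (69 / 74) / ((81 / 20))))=-13522464 / 423002825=-0.03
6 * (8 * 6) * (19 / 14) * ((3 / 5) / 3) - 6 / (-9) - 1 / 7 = 78.70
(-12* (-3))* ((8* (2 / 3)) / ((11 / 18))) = 3456 / 11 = 314.18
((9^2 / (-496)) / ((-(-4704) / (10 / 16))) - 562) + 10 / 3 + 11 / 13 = -557.82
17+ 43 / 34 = 621 / 34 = 18.26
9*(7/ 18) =7/ 2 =3.50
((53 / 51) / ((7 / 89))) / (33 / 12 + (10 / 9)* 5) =56604 / 35581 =1.59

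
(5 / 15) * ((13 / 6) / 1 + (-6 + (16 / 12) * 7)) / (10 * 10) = 11 / 600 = 0.02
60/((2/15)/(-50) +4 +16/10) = 22500/2099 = 10.72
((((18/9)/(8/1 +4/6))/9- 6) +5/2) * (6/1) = -271/13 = -20.85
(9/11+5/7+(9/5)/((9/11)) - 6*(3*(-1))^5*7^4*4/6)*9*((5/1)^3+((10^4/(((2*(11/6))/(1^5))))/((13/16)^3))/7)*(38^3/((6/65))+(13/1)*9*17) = 10686952628524565475525/1002001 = 10665610741430962.12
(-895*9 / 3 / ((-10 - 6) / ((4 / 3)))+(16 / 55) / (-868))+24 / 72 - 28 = 28083007 / 143220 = 196.08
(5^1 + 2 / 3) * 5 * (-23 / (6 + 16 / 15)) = -9775 / 106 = -92.22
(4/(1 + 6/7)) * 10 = 21.54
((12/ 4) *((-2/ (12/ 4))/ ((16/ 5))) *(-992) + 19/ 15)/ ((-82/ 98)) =-456631/ 615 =-742.49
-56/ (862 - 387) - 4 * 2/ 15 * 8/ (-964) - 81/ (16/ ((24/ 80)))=-17937431/ 10989600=-1.63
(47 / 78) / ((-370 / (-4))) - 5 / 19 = -35182 / 137085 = -0.26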